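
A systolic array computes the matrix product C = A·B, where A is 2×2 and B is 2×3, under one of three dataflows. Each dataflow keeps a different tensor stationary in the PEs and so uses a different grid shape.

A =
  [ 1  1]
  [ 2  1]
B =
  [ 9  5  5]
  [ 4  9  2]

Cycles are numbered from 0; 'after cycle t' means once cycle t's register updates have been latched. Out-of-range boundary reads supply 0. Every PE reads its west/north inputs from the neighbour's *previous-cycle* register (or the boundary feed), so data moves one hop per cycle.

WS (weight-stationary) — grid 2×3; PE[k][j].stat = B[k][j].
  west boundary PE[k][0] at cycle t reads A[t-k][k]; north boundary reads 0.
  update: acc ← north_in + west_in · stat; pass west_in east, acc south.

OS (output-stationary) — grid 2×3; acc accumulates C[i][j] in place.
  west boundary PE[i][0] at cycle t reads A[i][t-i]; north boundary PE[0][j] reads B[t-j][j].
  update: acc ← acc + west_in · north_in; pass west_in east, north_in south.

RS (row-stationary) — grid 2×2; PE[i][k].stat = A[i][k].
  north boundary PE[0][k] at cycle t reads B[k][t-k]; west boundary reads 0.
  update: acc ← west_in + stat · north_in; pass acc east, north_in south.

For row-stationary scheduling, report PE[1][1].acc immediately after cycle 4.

RS on a 2×2 grid — tracing PE[1][1] and its feeders:
  0: (0,1).acc=0  regs=<0,0>
  0: (1,0).acc=0  regs=<0,0>
  0: (1,1).acc=0  regs=<0,0>
  1: (0,1).acc=13  regs=<13,4>
  1: (1,0).acc=18  regs=<18,9>
  1: (1,1).acc=0  regs=<0,0>
  2: (0,1).acc=14  regs=<14,9>
  2: (1,0).acc=10  regs=<10,5>
  2: (1,1).acc=22  regs=<22,4>
  3: (0,1).acc=7  regs=<7,2>
  3: (1,0).acc=10  regs=<10,5>
  3: (1,1).acc=19  regs=<19,9>
  4: (0,1).acc=0  regs=<0,0>
  4: (1,0).acc=0  regs=<0,0>
  4: (1,1).acc=12  regs=<12,2>

PE[1][1].acc = 12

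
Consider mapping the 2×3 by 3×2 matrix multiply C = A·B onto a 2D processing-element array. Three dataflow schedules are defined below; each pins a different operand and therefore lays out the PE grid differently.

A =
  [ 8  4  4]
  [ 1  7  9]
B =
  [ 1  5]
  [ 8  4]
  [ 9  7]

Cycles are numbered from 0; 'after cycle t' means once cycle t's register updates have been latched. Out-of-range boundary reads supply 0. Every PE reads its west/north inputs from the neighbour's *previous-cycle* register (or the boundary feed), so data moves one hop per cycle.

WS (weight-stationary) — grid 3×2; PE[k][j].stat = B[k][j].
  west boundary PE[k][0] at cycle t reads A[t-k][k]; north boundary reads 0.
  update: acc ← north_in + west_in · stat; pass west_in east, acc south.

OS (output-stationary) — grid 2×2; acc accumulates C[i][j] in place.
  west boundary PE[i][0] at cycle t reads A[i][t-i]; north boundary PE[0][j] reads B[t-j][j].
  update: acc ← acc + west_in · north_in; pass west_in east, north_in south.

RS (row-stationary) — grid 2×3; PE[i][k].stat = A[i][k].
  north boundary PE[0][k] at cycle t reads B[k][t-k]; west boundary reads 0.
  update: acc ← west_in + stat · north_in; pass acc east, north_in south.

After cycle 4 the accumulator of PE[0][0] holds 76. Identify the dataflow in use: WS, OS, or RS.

dataflow = OS

— WS: 3×2; PE[0][0] trace:
  cycle 0: PE[0][0] → acc 8, east 8, south 8
  cycle 1: PE[0][0] → acc 1, east 1, south 1
  cycle 2: PE[0][0] → acc 0, east 0, south 0
  cycle 3: PE[0][0] → acc 0, east 0, south 0
  cycle 4: PE[0][0] → acc 0, east 0, south 0
— OS: 2×2; PE[0][0] trace:
  cycle 0: PE[0][0] → acc 8, east 8, south 1
  cycle 1: PE[0][0] → acc 40, east 4, south 8
  cycle 2: PE[0][0] → acc 76, east 4, south 9
  cycle 3: PE[0][0] → acc 76, east 0, south 0
  cycle 4: PE[0][0] → acc 76, east 0, south 0
— RS: 2×3; PE[0][0] trace:
  cycle 0: PE[0][0] → acc 8, east 8, south 1
  cycle 1: PE[0][0] → acc 40, east 40, south 5
  cycle 2: PE[0][0] → acc 0, east 0, south 0
  cycle 3: PE[0][0] → acc 0, east 0, south 0
  cycle 4: PE[0][0] → acc 0, east 0, south 0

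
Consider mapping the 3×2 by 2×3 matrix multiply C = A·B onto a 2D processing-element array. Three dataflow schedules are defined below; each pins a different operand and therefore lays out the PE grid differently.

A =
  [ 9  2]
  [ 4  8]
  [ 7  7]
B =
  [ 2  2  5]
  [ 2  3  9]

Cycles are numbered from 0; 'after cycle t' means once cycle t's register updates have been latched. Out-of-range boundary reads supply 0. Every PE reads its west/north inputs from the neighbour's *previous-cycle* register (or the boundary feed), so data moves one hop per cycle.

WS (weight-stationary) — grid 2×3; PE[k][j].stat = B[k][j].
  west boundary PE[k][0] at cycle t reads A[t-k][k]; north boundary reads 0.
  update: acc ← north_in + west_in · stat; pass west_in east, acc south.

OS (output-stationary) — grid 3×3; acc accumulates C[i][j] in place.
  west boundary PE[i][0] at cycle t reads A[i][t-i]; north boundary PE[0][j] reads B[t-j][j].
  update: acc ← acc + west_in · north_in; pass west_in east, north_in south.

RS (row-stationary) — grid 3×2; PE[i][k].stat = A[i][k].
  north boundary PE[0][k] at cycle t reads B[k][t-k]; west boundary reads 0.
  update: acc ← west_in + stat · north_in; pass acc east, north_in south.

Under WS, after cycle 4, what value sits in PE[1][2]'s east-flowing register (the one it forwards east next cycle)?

Tracing WS — 2×3 array, target PE[1][2]:
  t=0 PE[0][2]: acc=0 h=0 v=0
  t=0 PE[1][1]: acc=0 h=0 v=0
  t=0 PE[1][2]: acc=0 h=0 v=0
  t=1 PE[0][2]: acc=0 h=0 v=0
  t=1 PE[1][1]: acc=0 h=0 v=0
  t=1 PE[1][2]: acc=0 h=0 v=0
  t=2 PE[0][2]: acc=45 h=9 v=45
  t=2 PE[1][1]: acc=24 h=2 v=24
  t=2 PE[1][2]: acc=0 h=0 v=0
  t=3 PE[0][2]: acc=20 h=4 v=20
  t=3 PE[1][1]: acc=32 h=8 v=32
  t=3 PE[1][2]: acc=63 h=2 v=63
  t=4 PE[0][2]: acc=35 h=7 v=35
  t=4 PE[1][1]: acc=35 h=7 v=35
  t=4 PE[1][2]: acc=92 h=8 v=92

register = 8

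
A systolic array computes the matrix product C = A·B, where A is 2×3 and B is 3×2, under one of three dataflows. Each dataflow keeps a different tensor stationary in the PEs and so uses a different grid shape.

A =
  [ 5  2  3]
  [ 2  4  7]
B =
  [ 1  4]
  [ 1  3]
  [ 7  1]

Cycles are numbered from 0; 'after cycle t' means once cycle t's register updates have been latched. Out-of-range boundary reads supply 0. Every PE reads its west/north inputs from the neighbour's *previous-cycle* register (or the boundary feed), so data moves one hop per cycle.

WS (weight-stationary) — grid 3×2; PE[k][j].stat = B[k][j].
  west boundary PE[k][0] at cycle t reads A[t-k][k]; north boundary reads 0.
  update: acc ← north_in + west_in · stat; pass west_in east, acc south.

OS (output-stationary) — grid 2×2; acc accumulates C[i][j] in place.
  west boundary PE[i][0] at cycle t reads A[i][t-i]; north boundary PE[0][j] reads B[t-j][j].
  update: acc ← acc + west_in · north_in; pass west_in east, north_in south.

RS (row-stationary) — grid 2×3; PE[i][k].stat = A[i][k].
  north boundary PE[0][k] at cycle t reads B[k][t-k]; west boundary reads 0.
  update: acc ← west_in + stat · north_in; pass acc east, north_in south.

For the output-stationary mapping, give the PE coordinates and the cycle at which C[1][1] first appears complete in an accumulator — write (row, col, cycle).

Under OS, C[1][1] lands at PE[1][1]:
  step 0 · PE1,1: acc=0; fwd→0 fwd↓0
  step 1 · PE1,1: acc=0; fwd→0 fwd↓0
  step 2 · PE1,1: acc=8; fwd→2 fwd↓4
  step 3 · PE1,1: acc=20; fwd→4 fwd↓3
  step 4 · PE1,1: acc=27; fwd→7 fwd↓1

(row, col, cycle) = (1, 1, 4)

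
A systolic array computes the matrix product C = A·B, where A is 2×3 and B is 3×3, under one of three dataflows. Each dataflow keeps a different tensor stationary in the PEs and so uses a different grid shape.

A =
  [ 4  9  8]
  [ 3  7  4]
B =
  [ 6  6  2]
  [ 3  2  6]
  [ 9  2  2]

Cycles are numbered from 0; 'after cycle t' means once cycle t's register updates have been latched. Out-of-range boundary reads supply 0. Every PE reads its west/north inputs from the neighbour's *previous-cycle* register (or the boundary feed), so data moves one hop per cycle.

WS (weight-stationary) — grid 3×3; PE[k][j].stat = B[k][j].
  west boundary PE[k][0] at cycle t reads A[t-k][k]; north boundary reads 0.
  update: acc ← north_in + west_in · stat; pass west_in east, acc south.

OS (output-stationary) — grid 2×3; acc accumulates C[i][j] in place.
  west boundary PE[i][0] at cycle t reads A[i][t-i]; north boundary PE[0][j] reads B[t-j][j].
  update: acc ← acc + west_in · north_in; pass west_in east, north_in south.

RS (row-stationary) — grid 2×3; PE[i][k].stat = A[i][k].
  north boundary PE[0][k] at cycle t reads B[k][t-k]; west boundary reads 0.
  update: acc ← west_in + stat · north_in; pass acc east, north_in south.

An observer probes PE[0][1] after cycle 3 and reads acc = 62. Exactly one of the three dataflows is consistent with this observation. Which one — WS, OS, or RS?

WS (3×3 grid), PE[0][1]:
  [0] (0,1) acc=0 (h:0 v:0)
  [1] (0,1) acc=24 (h:4 v:24)
  [2] (0,1) acc=18 (h:3 v:18)
  [3] (0,1) acc=0 (h:0 v:0)
OS (2×3 grid), PE[0][1]:
  [0] (0,1) acc=0 (h:0 v:0)
  [1] (0,1) acc=24 (h:4 v:6)
  [2] (0,1) acc=42 (h:9 v:2)
  [3] (0,1) acc=58 (h:8 v:2)
RS (2×3 grid), PE[0][1]:
  [0] (0,1) acc=0 (h:0 v:0)
  [1] (0,1) acc=51 (h:51 v:3)
  [2] (0,1) acc=42 (h:42 v:2)
  [3] (0,1) acc=62 (h:62 v:6)

dataflow = RS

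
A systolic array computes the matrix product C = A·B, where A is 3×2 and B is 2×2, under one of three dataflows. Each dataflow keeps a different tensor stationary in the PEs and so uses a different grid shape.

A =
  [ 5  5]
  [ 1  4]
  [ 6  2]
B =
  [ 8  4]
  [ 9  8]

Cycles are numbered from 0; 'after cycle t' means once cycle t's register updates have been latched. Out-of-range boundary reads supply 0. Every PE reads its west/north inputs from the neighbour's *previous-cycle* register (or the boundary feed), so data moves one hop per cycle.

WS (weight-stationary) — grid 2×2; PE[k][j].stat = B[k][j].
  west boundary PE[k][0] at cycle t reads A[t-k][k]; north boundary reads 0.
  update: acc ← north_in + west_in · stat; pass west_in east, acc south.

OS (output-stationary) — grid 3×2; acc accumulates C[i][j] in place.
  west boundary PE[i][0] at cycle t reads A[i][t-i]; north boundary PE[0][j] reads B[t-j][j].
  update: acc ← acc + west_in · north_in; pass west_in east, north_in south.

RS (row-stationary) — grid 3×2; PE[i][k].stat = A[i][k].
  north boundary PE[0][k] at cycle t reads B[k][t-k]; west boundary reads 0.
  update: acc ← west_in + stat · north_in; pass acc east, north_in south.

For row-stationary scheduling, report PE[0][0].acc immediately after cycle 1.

PE[0][0].acc = 20

RS 3×2: PE[0][0] cycle-by-cycle (with neighbour feeds):
  0: (0,0).acc=40  regs=<40,8>
  1: (0,0).acc=20  regs=<20,4>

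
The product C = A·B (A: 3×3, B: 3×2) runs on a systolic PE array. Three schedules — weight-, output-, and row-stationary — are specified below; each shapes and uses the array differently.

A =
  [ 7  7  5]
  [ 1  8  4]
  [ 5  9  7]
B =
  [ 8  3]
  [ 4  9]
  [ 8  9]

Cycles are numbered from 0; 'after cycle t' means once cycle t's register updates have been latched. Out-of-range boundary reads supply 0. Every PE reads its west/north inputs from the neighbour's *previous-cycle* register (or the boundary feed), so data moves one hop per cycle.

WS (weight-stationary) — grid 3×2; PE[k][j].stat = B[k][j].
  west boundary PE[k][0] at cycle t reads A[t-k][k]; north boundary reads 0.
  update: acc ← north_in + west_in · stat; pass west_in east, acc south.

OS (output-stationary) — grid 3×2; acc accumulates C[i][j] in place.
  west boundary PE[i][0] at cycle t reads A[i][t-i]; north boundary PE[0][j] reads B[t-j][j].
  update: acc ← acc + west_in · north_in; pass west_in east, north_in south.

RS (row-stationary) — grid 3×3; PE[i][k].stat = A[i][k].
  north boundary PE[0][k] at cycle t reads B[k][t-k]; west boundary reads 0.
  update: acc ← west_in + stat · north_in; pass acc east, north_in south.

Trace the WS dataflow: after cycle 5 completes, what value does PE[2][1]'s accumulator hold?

WS on a 3×2 grid — tracing PE[2][1] and its feeders:
  0: (1,1).acc=0  regs=<0,0>
  0: (2,0).acc=0  regs=<0,0>
  0: (2,1).acc=0  regs=<0,0>
  1: (1,1).acc=0  regs=<0,0>
  1: (2,0).acc=0  regs=<0,0>
  1: (2,1).acc=0  regs=<0,0>
  2: (1,1).acc=84  regs=<7,84>
  2: (2,0).acc=124  regs=<5,124>
  2: (2,1).acc=0  regs=<0,0>
  3: (1,1).acc=75  regs=<8,75>
  3: (2,0).acc=72  regs=<4,72>
  3: (2,1).acc=129  regs=<5,129>
  4: (1,1).acc=96  regs=<9,96>
  4: (2,0).acc=132  regs=<7,132>
  4: (2,1).acc=111  regs=<4,111>
  5: (1,1).acc=0  regs=<0,0>
  5: (2,0).acc=0  regs=<0,0>
  5: (2,1).acc=159  regs=<7,159>

PE[2][1].acc = 159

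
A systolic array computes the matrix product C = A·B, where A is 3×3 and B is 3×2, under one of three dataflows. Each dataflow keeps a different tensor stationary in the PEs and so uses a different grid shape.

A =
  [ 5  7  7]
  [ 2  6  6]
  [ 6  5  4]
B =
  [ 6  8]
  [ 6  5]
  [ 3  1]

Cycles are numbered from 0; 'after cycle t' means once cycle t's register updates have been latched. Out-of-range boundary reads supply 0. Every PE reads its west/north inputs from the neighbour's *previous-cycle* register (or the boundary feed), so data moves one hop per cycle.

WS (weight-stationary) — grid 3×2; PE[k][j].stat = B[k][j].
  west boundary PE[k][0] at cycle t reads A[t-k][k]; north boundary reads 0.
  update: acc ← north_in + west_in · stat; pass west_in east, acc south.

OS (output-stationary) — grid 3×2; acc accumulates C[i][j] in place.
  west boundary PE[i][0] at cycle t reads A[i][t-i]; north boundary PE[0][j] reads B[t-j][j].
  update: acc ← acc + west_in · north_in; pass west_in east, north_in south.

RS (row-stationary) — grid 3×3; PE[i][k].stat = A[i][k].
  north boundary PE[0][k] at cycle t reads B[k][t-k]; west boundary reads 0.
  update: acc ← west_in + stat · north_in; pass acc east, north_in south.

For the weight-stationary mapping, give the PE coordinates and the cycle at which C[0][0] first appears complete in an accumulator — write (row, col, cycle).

(row, col, cycle) = (2, 0, 2)

WS: C[0][0] accumulates in PE[2][0]:
  0: (2,0).acc=0  regs=<0,0>
  1: (2,0).acc=0  regs=<0,0>
  2: (2,0).acc=93  regs=<7,93>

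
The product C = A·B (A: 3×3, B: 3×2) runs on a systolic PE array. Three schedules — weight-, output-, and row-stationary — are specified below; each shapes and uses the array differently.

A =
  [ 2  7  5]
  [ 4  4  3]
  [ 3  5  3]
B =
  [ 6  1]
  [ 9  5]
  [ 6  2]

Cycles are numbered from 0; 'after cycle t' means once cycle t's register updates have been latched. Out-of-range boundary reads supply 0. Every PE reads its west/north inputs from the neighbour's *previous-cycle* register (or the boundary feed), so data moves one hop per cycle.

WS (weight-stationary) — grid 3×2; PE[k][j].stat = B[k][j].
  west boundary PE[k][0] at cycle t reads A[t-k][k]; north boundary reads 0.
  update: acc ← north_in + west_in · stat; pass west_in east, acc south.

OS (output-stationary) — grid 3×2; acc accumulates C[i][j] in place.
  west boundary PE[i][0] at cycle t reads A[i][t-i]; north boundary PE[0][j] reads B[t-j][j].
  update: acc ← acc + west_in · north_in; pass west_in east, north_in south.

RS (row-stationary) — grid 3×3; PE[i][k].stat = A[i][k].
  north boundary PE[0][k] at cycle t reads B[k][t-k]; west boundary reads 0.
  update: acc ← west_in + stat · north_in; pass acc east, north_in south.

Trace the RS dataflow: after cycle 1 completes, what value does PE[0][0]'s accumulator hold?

PE[0][0].acc = 2

Tracing RS — 3×3 array, target PE[0][0]:
  t=0 PE[0][0]: acc=12 h=12 v=6
  t=1 PE[0][0]: acc=2 h=2 v=1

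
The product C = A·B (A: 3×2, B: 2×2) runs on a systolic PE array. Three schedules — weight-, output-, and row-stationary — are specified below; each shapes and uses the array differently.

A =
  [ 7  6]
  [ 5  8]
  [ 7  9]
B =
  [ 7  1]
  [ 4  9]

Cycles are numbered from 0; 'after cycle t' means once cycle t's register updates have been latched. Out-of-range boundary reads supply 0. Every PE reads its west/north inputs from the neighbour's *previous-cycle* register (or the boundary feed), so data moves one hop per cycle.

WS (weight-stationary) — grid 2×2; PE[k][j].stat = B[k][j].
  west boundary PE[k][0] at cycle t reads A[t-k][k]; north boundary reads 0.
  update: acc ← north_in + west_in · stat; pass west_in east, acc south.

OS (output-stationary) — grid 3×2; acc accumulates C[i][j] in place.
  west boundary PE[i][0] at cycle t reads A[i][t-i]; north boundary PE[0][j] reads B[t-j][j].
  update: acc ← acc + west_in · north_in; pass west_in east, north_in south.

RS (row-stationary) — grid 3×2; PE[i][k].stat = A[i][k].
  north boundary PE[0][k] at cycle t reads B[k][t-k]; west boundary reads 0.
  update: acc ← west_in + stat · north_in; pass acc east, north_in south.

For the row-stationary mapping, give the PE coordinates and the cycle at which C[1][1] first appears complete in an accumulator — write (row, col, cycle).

(row, col, cycle) = (1, 1, 3)

RS — PE[1][1] is where C[1][1] collects:
  @0  [1,1]  acc 0  |  →0  ↓0
  @1  [1,1]  acc 0  |  →0  ↓0
  @2  [1,1]  acc 67  |  →67  ↓4
  @3  [1,1]  acc 77  |  →77  ↓9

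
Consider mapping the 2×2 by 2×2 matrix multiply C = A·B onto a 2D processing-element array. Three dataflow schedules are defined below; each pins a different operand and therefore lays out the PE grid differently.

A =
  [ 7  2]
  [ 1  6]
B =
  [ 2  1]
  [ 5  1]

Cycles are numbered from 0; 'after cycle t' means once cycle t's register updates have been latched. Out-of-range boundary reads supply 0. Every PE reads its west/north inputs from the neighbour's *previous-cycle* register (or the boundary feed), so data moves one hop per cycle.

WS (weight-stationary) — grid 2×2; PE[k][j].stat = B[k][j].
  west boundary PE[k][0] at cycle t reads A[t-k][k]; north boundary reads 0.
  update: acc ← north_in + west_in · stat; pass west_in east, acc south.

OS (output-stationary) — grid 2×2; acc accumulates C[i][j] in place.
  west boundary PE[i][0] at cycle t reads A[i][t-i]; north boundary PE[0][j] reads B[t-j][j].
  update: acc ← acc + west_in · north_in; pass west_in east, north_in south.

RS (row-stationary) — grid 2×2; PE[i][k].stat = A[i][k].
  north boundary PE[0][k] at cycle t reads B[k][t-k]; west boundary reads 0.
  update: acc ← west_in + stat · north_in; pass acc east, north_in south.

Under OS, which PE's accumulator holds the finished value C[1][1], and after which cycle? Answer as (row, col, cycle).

(row, col, cycle) = (1, 1, 3)

Under OS, C[1][1] lands at PE[1][1]:
  after 0 — PE[1][1] acc=0, pass-E 0, pass-S 0
  after 1 — PE[1][1] acc=0, pass-E 0, pass-S 0
  after 2 — PE[1][1] acc=1, pass-E 1, pass-S 1
  after 3 — PE[1][1] acc=7, pass-E 6, pass-S 1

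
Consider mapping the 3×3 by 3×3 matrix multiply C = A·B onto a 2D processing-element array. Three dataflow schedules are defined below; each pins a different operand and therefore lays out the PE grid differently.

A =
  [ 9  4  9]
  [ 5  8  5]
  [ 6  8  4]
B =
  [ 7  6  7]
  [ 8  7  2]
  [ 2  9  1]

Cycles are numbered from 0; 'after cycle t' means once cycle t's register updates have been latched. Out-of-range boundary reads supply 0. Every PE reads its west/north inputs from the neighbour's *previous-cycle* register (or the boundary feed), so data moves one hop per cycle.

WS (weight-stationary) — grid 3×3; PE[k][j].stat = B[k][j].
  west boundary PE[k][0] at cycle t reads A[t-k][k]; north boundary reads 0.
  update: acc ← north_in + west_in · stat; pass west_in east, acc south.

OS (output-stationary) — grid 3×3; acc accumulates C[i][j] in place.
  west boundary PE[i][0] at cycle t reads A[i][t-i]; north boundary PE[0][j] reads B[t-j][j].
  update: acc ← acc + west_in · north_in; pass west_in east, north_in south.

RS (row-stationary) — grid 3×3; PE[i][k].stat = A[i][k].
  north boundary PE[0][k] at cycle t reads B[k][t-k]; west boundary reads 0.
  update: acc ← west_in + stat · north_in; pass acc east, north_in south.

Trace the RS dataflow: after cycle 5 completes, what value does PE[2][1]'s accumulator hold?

PE[2][1].acc = 58

RS on a 3×3 grid — tracing PE[2][1] and its feeders:
  step 0 · PE1,1: acc=0; fwd→0 fwd↓0
  step 0 · PE2,0: acc=0; fwd→0 fwd↓0
  step 0 · PE2,1: acc=0; fwd→0 fwd↓0
  step 1 · PE1,1: acc=0; fwd→0 fwd↓0
  step 1 · PE2,0: acc=0; fwd→0 fwd↓0
  step 1 · PE2,1: acc=0; fwd→0 fwd↓0
  step 2 · PE1,1: acc=99; fwd→99 fwd↓8
  step 2 · PE2,0: acc=42; fwd→42 fwd↓7
  step 2 · PE2,1: acc=0; fwd→0 fwd↓0
  step 3 · PE1,1: acc=86; fwd→86 fwd↓7
  step 3 · PE2,0: acc=36; fwd→36 fwd↓6
  step 3 · PE2,1: acc=106; fwd→106 fwd↓8
  step 4 · PE1,1: acc=51; fwd→51 fwd↓2
  step 4 · PE2,0: acc=42; fwd→42 fwd↓7
  step 4 · PE2,1: acc=92; fwd→92 fwd↓7
  step 5 · PE1,1: acc=0; fwd→0 fwd↓0
  step 5 · PE2,0: acc=0; fwd→0 fwd↓0
  step 5 · PE2,1: acc=58; fwd→58 fwd↓2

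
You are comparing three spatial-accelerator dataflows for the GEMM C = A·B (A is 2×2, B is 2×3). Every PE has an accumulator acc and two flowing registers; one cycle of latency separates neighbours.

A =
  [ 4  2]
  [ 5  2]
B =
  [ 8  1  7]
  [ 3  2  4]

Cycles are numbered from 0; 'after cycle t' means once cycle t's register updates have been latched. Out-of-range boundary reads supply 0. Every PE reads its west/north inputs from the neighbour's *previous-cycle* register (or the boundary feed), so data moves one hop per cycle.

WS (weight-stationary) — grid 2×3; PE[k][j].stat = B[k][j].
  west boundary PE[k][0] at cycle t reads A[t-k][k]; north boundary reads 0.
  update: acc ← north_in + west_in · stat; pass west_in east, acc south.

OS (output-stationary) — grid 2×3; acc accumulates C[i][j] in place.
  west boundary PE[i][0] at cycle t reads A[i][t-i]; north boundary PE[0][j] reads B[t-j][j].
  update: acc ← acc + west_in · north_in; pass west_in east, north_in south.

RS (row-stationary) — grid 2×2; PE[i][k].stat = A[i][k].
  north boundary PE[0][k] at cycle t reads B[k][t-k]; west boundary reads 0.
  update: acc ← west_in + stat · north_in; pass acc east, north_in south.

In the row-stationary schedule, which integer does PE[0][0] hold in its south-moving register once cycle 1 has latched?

RS on a 2×2 grid — tracing PE[0][0] and its feeders:
  cycle 0: PE[0][0] → acc 32, east 32, south 8
  cycle 1: PE[0][0] → acc 4, east 4, south 1

register = 1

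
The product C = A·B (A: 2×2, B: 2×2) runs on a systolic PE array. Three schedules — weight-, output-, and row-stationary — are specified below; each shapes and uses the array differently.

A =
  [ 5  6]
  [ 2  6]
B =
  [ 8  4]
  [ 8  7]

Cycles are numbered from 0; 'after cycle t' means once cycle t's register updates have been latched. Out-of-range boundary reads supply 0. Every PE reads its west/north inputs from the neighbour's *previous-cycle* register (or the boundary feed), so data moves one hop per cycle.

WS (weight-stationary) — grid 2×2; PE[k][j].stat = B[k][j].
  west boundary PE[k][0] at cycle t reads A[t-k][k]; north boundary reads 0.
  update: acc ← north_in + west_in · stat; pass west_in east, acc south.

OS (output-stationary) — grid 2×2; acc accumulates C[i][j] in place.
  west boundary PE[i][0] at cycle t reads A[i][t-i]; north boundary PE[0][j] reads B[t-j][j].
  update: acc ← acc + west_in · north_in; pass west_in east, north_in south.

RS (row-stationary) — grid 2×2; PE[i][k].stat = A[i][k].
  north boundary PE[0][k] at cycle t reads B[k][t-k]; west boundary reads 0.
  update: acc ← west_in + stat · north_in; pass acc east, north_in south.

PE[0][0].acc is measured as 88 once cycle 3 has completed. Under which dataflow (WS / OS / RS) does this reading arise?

dataflow = OS

WS (2×2 grid), PE[0][0]:
  step 0 · PE0,0: acc=40; fwd→5 fwd↓40
  step 1 · PE0,0: acc=16; fwd→2 fwd↓16
  step 2 · PE0,0: acc=0; fwd→0 fwd↓0
  step 3 · PE0,0: acc=0; fwd→0 fwd↓0
OS (2×2 grid), PE[0][0]:
  step 0 · PE0,0: acc=40; fwd→5 fwd↓8
  step 1 · PE0,0: acc=88; fwd→6 fwd↓8
  step 2 · PE0,0: acc=88; fwd→0 fwd↓0
  step 3 · PE0,0: acc=88; fwd→0 fwd↓0
RS (2×2 grid), PE[0][0]:
  step 0 · PE0,0: acc=40; fwd→40 fwd↓8
  step 1 · PE0,0: acc=20; fwd→20 fwd↓4
  step 2 · PE0,0: acc=0; fwd→0 fwd↓0
  step 3 · PE0,0: acc=0; fwd→0 fwd↓0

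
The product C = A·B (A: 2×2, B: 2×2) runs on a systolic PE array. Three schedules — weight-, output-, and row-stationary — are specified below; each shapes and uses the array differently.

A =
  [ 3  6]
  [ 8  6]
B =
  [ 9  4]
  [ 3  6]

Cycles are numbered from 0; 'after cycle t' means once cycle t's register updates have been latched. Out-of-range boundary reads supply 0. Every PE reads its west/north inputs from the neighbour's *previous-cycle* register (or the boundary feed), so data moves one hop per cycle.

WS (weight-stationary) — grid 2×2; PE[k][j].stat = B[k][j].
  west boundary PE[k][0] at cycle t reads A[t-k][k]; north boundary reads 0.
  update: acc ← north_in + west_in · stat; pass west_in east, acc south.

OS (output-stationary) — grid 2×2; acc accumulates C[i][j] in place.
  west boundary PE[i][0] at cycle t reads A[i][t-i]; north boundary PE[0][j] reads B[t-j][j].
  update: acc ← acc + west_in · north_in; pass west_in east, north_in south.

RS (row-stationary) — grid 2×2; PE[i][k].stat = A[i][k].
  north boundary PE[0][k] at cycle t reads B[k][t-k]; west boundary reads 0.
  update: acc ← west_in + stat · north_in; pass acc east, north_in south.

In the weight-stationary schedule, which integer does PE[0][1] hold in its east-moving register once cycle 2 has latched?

register = 8

WS (2×2). Following PE[0][1] plus its west/north inputs:
  @0  [0,0]  acc 27  |  →3  ↓27
  @0  [0,1]  acc 0  |  →0  ↓0
  @1  [0,0]  acc 72  |  →8  ↓72
  @1  [0,1]  acc 12  |  →3  ↓12
  @2  [0,0]  acc 0  |  →0  ↓0
  @2  [0,1]  acc 32  |  →8  ↓32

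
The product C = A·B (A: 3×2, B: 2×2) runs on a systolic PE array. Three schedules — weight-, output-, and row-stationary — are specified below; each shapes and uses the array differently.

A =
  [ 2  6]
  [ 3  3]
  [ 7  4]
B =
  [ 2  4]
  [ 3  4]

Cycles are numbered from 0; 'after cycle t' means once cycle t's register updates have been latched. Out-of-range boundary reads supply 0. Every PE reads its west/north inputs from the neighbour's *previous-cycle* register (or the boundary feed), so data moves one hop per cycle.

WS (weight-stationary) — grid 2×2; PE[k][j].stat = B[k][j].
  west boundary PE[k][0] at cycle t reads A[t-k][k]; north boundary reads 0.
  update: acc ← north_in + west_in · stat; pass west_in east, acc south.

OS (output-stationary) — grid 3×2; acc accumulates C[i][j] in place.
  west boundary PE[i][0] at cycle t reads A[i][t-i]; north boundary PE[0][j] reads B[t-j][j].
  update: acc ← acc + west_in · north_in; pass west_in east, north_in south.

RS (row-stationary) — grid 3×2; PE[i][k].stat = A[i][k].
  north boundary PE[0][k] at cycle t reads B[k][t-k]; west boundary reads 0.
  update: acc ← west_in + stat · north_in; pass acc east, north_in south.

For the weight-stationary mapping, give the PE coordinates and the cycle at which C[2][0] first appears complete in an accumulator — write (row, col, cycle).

WS — PE[1][0] is where C[2][0] collects:
  after 0 — PE[1][0] acc=0, pass-E 0, pass-S 0
  after 1 — PE[1][0] acc=22, pass-E 6, pass-S 22
  after 2 — PE[1][0] acc=15, pass-E 3, pass-S 15
  after 3 — PE[1][0] acc=26, pass-E 4, pass-S 26

(row, col, cycle) = (1, 0, 3)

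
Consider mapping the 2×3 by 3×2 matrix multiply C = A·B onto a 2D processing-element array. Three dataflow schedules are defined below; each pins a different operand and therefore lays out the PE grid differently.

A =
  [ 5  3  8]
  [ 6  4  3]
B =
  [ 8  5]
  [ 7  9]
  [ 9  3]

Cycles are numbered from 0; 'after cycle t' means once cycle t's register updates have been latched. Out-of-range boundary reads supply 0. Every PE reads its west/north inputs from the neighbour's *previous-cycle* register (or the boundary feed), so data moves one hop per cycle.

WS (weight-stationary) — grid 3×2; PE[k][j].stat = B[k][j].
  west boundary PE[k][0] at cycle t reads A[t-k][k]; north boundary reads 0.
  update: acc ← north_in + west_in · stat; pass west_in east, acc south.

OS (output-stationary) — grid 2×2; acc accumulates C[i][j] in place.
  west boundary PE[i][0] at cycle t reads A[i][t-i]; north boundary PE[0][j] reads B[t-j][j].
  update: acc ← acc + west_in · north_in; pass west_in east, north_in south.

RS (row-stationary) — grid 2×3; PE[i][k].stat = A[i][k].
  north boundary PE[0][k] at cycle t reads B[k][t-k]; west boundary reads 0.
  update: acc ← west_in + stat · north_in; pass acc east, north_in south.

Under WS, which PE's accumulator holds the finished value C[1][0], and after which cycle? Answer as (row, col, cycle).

Under WS, C[1][0] lands at PE[2][0]:
  @0  [2,0]  acc 0  |  →0  ↓0
  @1  [2,0]  acc 0  |  →0  ↓0
  @2  [2,0]  acc 133  |  →8  ↓133
  @3  [2,0]  acc 103  |  →3  ↓103

(row, col, cycle) = (2, 0, 3)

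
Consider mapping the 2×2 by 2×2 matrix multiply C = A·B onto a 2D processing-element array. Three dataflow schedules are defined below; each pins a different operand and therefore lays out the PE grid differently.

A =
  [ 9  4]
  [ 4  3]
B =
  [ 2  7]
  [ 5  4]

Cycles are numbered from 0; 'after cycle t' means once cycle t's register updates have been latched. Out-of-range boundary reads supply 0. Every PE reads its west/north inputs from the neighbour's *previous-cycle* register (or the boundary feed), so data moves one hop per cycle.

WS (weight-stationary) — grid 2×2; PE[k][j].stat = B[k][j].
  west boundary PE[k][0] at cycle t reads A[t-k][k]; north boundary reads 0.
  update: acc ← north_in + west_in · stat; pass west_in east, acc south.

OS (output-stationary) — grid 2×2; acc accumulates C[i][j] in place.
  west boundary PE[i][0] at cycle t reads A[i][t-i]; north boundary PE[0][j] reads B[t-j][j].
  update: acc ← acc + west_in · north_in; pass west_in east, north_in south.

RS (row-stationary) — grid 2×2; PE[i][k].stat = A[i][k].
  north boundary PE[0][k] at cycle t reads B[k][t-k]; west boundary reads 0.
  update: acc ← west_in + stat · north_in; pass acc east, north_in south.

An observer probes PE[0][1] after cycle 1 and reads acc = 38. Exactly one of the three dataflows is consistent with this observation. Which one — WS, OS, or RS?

dataflow = RS

Under WS (2×2), PE[0][1]:
  0: (0,1).acc=0  regs=<0,0>
  1: (0,1).acc=63  regs=<9,63>
Under OS (2×2), PE[0][1]:
  0: (0,1).acc=0  regs=<0,0>
  1: (0,1).acc=63  regs=<9,7>
Under RS (2×2), PE[0][1]:
  0: (0,1).acc=0  regs=<0,0>
  1: (0,1).acc=38  regs=<38,5>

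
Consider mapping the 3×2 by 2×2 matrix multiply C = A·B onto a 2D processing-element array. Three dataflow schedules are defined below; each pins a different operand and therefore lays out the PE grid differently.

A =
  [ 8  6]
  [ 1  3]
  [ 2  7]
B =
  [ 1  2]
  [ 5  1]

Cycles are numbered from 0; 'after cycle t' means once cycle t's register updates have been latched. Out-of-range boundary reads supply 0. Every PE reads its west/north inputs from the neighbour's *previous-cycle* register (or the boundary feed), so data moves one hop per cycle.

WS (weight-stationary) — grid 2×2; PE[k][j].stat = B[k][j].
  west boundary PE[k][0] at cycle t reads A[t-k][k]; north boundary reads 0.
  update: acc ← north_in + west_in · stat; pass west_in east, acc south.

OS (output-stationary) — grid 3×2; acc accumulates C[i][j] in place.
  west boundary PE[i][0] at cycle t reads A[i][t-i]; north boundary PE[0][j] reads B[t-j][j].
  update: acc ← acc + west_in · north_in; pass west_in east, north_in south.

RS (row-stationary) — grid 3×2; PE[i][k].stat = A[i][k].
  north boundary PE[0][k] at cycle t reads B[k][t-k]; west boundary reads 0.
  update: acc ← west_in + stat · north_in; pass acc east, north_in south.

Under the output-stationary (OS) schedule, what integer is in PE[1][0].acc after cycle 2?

OS (3×2). Following PE[1][0] plus its west/north inputs:
  cycle 0: PE[0][0] → acc 8, east 8, south 1
  cycle 0: PE[1][0] → acc 0, east 0, south 0
  cycle 1: PE[0][0] → acc 38, east 6, south 5
  cycle 1: PE[1][0] → acc 1, east 1, south 1
  cycle 2: PE[0][0] → acc 38, east 0, south 0
  cycle 2: PE[1][0] → acc 16, east 3, south 5

PE[1][0].acc = 16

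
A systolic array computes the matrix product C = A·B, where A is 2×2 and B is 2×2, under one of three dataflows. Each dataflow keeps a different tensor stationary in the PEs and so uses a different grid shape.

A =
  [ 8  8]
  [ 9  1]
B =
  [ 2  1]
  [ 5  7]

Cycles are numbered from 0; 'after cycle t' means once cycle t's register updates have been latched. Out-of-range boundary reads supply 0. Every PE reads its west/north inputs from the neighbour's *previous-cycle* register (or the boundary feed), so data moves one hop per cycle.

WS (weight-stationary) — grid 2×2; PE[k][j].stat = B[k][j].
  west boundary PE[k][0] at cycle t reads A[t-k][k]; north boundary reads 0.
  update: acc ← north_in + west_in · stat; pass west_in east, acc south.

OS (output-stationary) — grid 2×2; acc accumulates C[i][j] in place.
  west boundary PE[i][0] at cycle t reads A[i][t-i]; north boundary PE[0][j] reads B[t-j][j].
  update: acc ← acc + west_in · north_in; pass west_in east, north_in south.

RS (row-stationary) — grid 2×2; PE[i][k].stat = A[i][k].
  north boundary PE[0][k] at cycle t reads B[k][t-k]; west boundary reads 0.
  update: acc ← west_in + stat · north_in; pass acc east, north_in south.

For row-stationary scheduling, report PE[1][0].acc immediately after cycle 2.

RS 2×2: PE[1][0] cycle-by-cycle (with neighbour feeds):
  c0 r0c0: 16 / 16 / 2
  c0 r1c0: 0 / 0 / 0
  c1 r0c0: 8 / 8 / 1
  c1 r1c0: 18 / 18 / 2
  c2 r0c0: 0 / 0 / 0
  c2 r1c0: 9 / 9 / 1

PE[1][0].acc = 9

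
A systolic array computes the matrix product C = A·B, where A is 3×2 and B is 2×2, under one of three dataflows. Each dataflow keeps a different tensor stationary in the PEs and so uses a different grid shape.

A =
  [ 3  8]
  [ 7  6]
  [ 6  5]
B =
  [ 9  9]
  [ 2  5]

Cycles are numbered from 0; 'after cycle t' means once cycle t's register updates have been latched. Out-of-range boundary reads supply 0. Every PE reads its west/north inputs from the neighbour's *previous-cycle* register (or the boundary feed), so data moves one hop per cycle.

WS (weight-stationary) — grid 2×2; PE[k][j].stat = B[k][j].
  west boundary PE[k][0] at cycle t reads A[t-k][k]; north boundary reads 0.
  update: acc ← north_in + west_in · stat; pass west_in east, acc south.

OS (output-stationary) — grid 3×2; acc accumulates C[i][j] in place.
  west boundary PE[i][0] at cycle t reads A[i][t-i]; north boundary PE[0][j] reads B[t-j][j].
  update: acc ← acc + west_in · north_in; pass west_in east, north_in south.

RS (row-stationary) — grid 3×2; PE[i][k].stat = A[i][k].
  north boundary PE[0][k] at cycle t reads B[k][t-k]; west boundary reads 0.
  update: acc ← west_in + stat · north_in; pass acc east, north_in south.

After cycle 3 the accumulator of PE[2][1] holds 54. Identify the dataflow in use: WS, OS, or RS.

dataflow = OS

WS (2×2): PE[2][1] does not exist.
OS [3×2] PE[2][1] across cycles:
  @0  [2,1]  acc 0  |  →0  ↓0
  @1  [2,1]  acc 0  |  →0  ↓0
  @2  [2,1]  acc 0  |  →0  ↓0
  @3  [2,1]  acc 54  |  →6  ↓9
RS [3×2] PE[2][1] across cycles:
  @0  [2,1]  acc 0  |  →0  ↓0
  @1  [2,1]  acc 0  |  →0  ↓0
  @2  [2,1]  acc 0  |  →0  ↓0
  @3  [2,1]  acc 64  |  →64  ↓2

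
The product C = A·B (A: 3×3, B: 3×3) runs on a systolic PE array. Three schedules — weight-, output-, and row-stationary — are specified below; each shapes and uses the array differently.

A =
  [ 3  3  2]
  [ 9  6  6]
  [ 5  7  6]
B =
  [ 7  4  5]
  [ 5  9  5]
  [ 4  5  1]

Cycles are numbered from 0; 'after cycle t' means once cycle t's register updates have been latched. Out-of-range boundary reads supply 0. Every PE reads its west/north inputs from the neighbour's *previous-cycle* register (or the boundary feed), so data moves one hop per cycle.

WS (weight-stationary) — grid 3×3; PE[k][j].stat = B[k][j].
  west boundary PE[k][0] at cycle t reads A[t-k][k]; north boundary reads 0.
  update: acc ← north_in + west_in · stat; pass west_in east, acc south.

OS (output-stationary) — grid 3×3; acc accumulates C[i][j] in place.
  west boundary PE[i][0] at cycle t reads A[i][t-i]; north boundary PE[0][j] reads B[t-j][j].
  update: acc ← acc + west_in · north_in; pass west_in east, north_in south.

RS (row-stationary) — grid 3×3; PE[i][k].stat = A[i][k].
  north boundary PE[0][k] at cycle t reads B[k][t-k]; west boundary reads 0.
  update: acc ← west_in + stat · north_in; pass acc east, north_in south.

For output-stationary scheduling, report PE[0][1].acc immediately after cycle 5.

OS on a 3×3 grid — tracing PE[0][1] and its feeders:
  t=0 PE[0][0]: acc=21 h=3 v=7
  t=0 PE[0][1]: acc=0 h=0 v=0
  t=1 PE[0][0]: acc=36 h=3 v=5
  t=1 PE[0][1]: acc=12 h=3 v=4
  t=2 PE[0][0]: acc=44 h=2 v=4
  t=2 PE[0][1]: acc=39 h=3 v=9
  t=3 PE[0][0]: acc=44 h=0 v=0
  t=3 PE[0][1]: acc=49 h=2 v=5
  t=4 PE[0][0]: acc=44 h=0 v=0
  t=4 PE[0][1]: acc=49 h=0 v=0
  t=5 PE[0][0]: acc=44 h=0 v=0
  t=5 PE[0][1]: acc=49 h=0 v=0

PE[0][1].acc = 49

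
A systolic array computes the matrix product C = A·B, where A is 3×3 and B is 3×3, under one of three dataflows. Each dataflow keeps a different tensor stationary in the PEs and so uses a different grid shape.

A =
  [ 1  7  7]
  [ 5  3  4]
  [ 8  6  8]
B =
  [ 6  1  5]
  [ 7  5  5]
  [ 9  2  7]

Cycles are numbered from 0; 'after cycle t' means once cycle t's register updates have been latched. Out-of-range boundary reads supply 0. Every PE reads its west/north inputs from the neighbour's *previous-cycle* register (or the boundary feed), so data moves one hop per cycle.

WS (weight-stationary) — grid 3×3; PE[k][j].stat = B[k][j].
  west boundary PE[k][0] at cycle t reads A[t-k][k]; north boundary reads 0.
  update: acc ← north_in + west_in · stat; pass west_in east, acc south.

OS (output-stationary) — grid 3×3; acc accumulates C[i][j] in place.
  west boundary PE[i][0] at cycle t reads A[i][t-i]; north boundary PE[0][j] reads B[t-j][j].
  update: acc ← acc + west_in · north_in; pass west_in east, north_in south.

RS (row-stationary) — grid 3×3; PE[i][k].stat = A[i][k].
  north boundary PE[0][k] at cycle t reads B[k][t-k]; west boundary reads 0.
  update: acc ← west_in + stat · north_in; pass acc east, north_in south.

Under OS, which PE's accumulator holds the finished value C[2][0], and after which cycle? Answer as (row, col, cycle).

Under OS, C[2][0] lands at PE[2][0]:
  @0  [2,0]  acc 0  |  →0  ↓0
  @1  [2,0]  acc 0  |  →0  ↓0
  @2  [2,0]  acc 48  |  →8  ↓6
  @3  [2,0]  acc 90  |  →6  ↓7
  @4  [2,0]  acc 162  |  →8  ↓9

(row, col, cycle) = (2, 0, 4)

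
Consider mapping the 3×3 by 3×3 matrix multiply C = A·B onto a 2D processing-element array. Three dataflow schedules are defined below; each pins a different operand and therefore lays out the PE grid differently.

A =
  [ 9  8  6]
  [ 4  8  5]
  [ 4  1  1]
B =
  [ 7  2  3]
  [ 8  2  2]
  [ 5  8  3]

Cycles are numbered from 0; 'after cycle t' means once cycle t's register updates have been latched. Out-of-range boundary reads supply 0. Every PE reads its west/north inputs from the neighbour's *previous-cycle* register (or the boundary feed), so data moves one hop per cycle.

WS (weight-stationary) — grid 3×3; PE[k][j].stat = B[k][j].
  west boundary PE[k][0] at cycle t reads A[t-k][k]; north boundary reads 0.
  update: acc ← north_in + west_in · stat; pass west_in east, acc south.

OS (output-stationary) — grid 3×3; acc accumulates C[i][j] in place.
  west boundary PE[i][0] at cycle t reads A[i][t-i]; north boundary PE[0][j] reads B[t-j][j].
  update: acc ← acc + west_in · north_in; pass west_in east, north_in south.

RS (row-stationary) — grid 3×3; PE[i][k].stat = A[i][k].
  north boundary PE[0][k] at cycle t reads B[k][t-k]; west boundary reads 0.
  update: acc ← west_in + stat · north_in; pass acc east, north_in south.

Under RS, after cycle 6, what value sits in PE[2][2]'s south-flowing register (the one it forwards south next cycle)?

register = 3

RS (3×3). Following PE[2][2] plus its west/north inputs:
  cycle 0: PE[1][2] → acc 0, east 0, south 0
  cycle 0: PE[2][1] → acc 0, east 0, south 0
  cycle 0: PE[2][2] → acc 0, east 0, south 0
  cycle 1: PE[1][2] → acc 0, east 0, south 0
  cycle 1: PE[2][1] → acc 0, east 0, south 0
  cycle 1: PE[2][2] → acc 0, east 0, south 0
  cycle 2: PE[1][2] → acc 0, east 0, south 0
  cycle 2: PE[2][1] → acc 0, east 0, south 0
  cycle 2: PE[2][2] → acc 0, east 0, south 0
  cycle 3: PE[1][2] → acc 117, east 117, south 5
  cycle 3: PE[2][1] → acc 36, east 36, south 8
  cycle 3: PE[2][2] → acc 0, east 0, south 0
  cycle 4: PE[1][2] → acc 64, east 64, south 8
  cycle 4: PE[2][1] → acc 10, east 10, south 2
  cycle 4: PE[2][2] → acc 41, east 41, south 5
  cycle 5: PE[1][2] → acc 43, east 43, south 3
  cycle 5: PE[2][1] → acc 14, east 14, south 2
  cycle 5: PE[2][2] → acc 18, east 18, south 8
  cycle 6: PE[1][2] → acc 0, east 0, south 0
  cycle 6: PE[2][1] → acc 0, east 0, south 0
  cycle 6: PE[2][2] → acc 17, east 17, south 3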